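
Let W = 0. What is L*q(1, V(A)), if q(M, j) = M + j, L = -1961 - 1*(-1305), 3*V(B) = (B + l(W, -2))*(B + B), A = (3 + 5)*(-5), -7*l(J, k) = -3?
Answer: -14550736/21 ≈ -6.9289e+5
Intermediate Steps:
l(J, k) = 3/7 (l(J, k) = -1/7*(-3) = 3/7)
A = -40 (A = 8*(-5) = -40)
V(B) = 2*B*(3/7 + B)/3 (V(B) = ((B + 3/7)*(B + B))/3 = ((3/7 + B)*(2*B))/3 = (2*B*(3/7 + B))/3 = 2*B*(3/7 + B)/3)
L = -656 (L = -1961 + 1305 = -656)
L*q(1, V(A)) = -656*(1 + (2/21)*(-40)*(3 + 7*(-40))) = -656*(1 + (2/21)*(-40)*(3 - 280)) = -656*(1 + (2/21)*(-40)*(-277)) = -656*(1 + 22160/21) = -656*22181/21 = -14550736/21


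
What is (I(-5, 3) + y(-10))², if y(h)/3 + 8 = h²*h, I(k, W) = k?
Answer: 9174841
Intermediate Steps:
y(h) = -24 + 3*h³ (y(h) = -24 + 3*(h²*h) = -24 + 3*h³)
(I(-5, 3) + y(-10))² = (-5 + (-24 + 3*(-10)³))² = (-5 + (-24 + 3*(-1000)))² = (-5 + (-24 - 3000))² = (-5 - 3024)² = (-3029)² = 9174841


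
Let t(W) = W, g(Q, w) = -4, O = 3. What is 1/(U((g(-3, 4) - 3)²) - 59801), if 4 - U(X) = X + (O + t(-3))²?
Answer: -1/59846 ≈ -1.6710e-5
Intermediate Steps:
U(X) = 4 - X (U(X) = 4 - (X + (3 - 3)²) = 4 - (X + 0²) = 4 - (X + 0) = 4 - X)
1/(U((g(-3, 4) - 3)²) - 59801) = 1/((4 - (-4 - 3)²) - 59801) = 1/((4 - 1*(-7)²) - 59801) = 1/((4 - 1*49) - 59801) = 1/((4 - 49) - 59801) = 1/(-45 - 59801) = 1/(-59846) = -1/59846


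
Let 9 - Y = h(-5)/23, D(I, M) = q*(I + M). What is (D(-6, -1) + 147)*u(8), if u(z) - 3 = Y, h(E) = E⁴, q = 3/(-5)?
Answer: -263844/115 ≈ -2294.3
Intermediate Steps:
q = -⅗ (q = 3*(-⅕) = -⅗ ≈ -0.60000)
D(I, M) = -3*I/5 - 3*M/5 (D(I, M) = -3*(I + M)/5 = -3*I/5 - 3*M/5)
Y = -418/23 (Y = 9 - (-5)⁴/23 = 9 - 625/23 = -418/23 ≈ -18.174)
u(z) = -349/23 (u(z) = 3 - 418/23 = -349/23)
(D(-6, -1) + 147)*u(8) = ((-⅗*(-6) - ⅗*(-1)) + 147)*(-349/23) = ((18/5 + ⅗) + 147)*(-349/23) = (21/5 + 147)*(-349/23) = (756/5)*(-349/23) = -263844/115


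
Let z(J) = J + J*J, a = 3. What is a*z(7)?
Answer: 168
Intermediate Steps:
z(J) = J + J²
a*z(7) = 3*(7*(1 + 7)) = 3*(7*8) = 3*56 = 168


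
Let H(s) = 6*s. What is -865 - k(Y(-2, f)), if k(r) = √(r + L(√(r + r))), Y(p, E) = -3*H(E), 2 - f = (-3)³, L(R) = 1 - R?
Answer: -865 - √(-521 - 6*I*√29) ≈ -865.71 + 22.836*I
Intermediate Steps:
f = 29 (f = 2 - 1*(-3)³ = 2 - 1*(-27) = 2 + 27 = 29)
Y(p, E) = -18*E
k(r) = √(1 + r - √2*√r) (k(r) = √(r + (1 - √(r + r))) = √(r + (1 - √(2*r))) = √(r + (1 - √2*√r)) = √(1 + r - √2*√r))
-865 - k(Y(-2, f)) = -865 - √(1 - 18*29 - √2*√(-18*29)) = -865 - √(1 - 522 - √2*√(-522)) = -865 - √(1 - 522 - √2*3*I*√58) = -865 - √(1 - 522 - 6*I*√29) = -865 - √(-521 - 6*I*√29)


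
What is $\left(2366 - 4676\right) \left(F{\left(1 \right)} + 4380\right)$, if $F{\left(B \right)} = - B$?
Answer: $-10115490$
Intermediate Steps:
$\left(2366 - 4676\right) \left(F{\left(1 \right)} + 4380\right) = \left(2366 - 4676\right) \left(\left(-1\right) 1 + 4380\right) = - 2310 \left(-1 + 4380\right) = \left(-2310\right) 4379 = -10115490$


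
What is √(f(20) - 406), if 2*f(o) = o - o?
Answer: I*√406 ≈ 20.149*I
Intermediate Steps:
f(o) = 0 (f(o) = (o - o)/2 = (½)*0 = 0)
√(f(20) - 406) = √(0 - 406) = √(-406) = I*√406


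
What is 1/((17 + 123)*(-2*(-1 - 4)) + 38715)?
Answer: 1/40115 ≈ 2.4928e-5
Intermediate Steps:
1/((17 + 123)*(-2*(-1 - 4)) + 38715) = 1/(140*(-2*(-5)) + 38715) = 1/(140*10 + 38715) = 1/(1400 + 38715) = 1/40115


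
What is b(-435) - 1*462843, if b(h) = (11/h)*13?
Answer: -201336848/435 ≈ -4.6284e+5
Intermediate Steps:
b(h) = 143/h
b(-435) - 1*462843 = 143/(-435) - 1*462843 = 143*(-1/435) - 462843 = -143/435 - 462843 = -201336848/435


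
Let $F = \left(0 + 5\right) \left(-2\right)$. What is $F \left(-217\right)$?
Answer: $2170$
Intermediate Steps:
$F = -10$ ($F = 5 \left(-2\right) = -10$)
$F \left(-217\right) = \left(-10\right) \left(-217\right) = 2170$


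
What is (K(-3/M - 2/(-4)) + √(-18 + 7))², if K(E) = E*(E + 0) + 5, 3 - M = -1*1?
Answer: 3745/256 + 81*I*√11/8 ≈ 14.629 + 33.581*I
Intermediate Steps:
M = 4 (M = 3 - (-1) = 3 - 1*(-1) = 3 + 1 = 4)
K(E) = 5 + E² (K(E) = E*E + 5 = E² + 5 = 5 + E²)
(K(-3/M - 2/(-4)) + √(-18 + 7))² = ((5 + (-3/4 - 2/(-4))²) + √(-18 + 7))² = ((5 + (-3*¼ - 2*(-¼))²) + √(-11))² = ((5 + (-¾ + ½)²) + I*√11)² = ((5 + (-¼)²) + I*√11)² = ((5 + 1/16) + I*√11)² = (81/16 + I*√11)²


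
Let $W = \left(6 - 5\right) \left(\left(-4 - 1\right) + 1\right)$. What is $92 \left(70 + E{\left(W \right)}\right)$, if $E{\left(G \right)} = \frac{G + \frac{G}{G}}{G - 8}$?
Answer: $6463$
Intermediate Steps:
$W = -4$ ($W = 1 \left(\left(-4 - 1\right) + 1\right) = 1 \left(-5 + 1\right) = 1 \left(-4\right) = -4$)
$E{\left(G \right)} = \frac{1 + G}{-8 + G}$ ($E{\left(G \right)} = \frac{G + 1}{-8 + G} = \frac{1 + G}{-8 + G}$)
$92 \left(70 + E{\left(W \right)}\right) = 92 \left(70 + \frac{1 - 4}{-8 - 4}\right) = 92 \left(70 + \frac{1}{-12} \left(-3\right)\right) = 92 \left(70 - - \frac{1}{4}\right) = 92 \left(70 + \frac{1}{4}\right) = 92 \cdot \frac{281}{4} = 6463$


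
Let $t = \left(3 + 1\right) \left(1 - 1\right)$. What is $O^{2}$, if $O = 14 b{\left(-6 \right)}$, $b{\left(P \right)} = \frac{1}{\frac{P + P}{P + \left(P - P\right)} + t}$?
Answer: $49$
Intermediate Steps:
$t = 0$ ($t = 4 \cdot 0 = 0$)
$b{\left(P \right)} = \frac{1}{2}$ ($b{\left(P \right)} = \frac{1}{\frac{P + P}{P + \left(P - P\right)} + 0} = \frac{1}{\frac{2 P}{P + 0} + 0} = \frac{1}{\frac{2 P}{P} + 0} = \frac{1}{2 + 0} = \frac{1}{2}$)
$O = 7$ ($O = 14 \cdot \frac{1}{2} = 7$)
$O^{2} = 7^{2} = 49$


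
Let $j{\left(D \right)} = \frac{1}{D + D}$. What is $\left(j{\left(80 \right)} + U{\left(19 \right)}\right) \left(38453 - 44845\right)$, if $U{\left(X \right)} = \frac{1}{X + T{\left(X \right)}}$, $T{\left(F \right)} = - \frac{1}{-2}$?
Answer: $- \frac{286841}{780} \approx -367.74$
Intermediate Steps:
$T{\left(F \right)} = \frac{1}{2}$ ($T{\left(F \right)} = \left(-1\right) \left(- \frac{1}{2}\right) = \frac{1}{2}$)
$U{\left(X \right)} = \frac{1}{\frac{1}{2} + X}$ ($U{\left(X \right)} = \frac{1}{X + \frac{1}{2}} = \frac{1}{\frac{1}{2} + X}$)
$j{\left(D \right)} = \frac{1}{2 D}$
$\left(j{\left(80 \right)} + U{\left(19 \right)}\right) \left(38453 - 44845\right) = \left(\frac{1}{2 \cdot 80} + \frac{2}{1 + 2 \cdot 19}\right) \left(38453 - 44845\right) = \left(\frac{1}{2} \cdot \frac{1}{80} + \frac{2}{1 + 38}\right) \left(-6392\right) = \left(\frac{1}{160} + \frac{2}{39}\right) \left(-6392\right) = \frac{359}{6240} \left(-6392\right) = - \frac{286841}{780}$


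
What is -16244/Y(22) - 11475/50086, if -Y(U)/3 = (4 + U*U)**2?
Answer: -923063777/4472880144 ≈ -0.20637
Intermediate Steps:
Y(U) = -3*(4 + U**2)**2 (Y(U) = -3*(4 + U*U)**2 = -3*(4 + U**2)**2)
-16244/Y(22) - 11475/50086 = -16244*(-1/(3*(4 + 22**2)**2)) - 11475/50086 = -16244*(-1/(3*(4 + 484)**2)) - 11475*1/50086 = -16244/((-3*488**2)) - 11475/50086 = -16244/((-3*238144)) - 11475/50086 = -16244/(-714432) - 11475/50086 = -16244*(-1/714432) - 11475/50086 = 4061/178608 - 11475/50086 = -923063777/4472880144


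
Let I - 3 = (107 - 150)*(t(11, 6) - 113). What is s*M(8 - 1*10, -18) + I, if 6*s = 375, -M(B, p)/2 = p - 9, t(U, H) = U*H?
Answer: 5399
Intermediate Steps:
t(U, H) = H*U
M(B, p) = 18 - 2*p (M(B, p) = -2*(p - 9) = -2*(-9 + p) = 18 - 2*p)
I = 2024 (I = 3 + (107 - 150)*(6*11 - 113) = 3 - 43*(66 - 113) = 3 - 43*(-47) = 3 + 2021 = 2024)
s = 125/2 (s = (⅙)*375 = 125/2 ≈ 62.500)
s*M(8 - 1*10, -18) + I = 125*(18 - 2*(-18))/2 + 2024 = 125*(18 + 36)/2 + 2024 = (125/2)*54 + 2024 = 3375 + 2024 = 5399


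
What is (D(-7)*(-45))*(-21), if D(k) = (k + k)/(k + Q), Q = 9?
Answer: -6615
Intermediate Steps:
D(k) = 2*k/(9 + k) (D(k) = (k + k)/(k + 9) = (2*k)/(9 + k) = 2*k/(9 + k))
(D(-7)*(-45))*(-21) = ((2*(-7)/(9 - 7))*(-45))*(-21) = ((2*(-7)/2)*(-45))*(-21) = ((2*(-7)*(½))*(-45))*(-21) = -7*(-45)*(-21) = 315*(-21) = -6615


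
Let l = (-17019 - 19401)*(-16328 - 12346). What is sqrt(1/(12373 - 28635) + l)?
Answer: sqrt(276169768453903258)/16262 ≈ 32316.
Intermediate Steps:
l = 1044307080 (l = -36420*(-28674) = 1044307080)
sqrt(1/(12373 - 28635) + l) = sqrt(1/(12373 - 28635) + 1044307080) = sqrt(1/(-16262) + 1044307080) = sqrt(-1/16262 + 1044307080) = sqrt(16982521734959/16262) = sqrt(276169768453903258)/16262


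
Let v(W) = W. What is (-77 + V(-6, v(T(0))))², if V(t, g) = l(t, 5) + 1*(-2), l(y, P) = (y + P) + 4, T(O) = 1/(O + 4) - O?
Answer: 5776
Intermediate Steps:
T(O) = 1/(4 + O) - O
l(y, P) = 4 + P + y (l(y, P) = (P + y) + 4 = 4 + P + y)
V(t, g) = 7 + t (V(t, g) = (4 + 5 + t) + 1*(-2) = (9 + t) - 2 = 7 + t)
(-77 + V(-6, v(T(0))))² = (-77 + (7 - 6))² = (-77 + 1)² = (-76)² = 5776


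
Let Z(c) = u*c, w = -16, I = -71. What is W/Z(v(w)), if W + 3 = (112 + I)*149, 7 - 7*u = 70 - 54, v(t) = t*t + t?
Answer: -21371/1080 ≈ -19.788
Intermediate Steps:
v(t) = t + t² (v(t) = t² + t = t + t²)
u = -9/7 (u = 1 - (70 - 54)/7 = 1 - ⅐*16 = 1 - 16/7 = -9/7 ≈ -1.2857)
W = 6106 (W = -3 + (112 - 71)*149 = -3 + 41*149 = -3 + 6109 = 6106)
Z(c) = -9*c/7
W/Z(v(w)) = 6106/((-(-144)*(1 - 16)/7)) = 6106/((-(-144)*(-15)/7)) = 6106/((-9/7*240)) = 6106/(-2160/7) = 6106*(-7/2160) = -21371/1080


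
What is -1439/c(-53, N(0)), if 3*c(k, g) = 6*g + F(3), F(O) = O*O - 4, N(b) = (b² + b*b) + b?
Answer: -4317/5 ≈ -863.40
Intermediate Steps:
N(b) = b + 2*b² (N(b) = (b² + b²) + b = 2*b² + b = b + 2*b²)
F(O) = -4 + O² (F(O) = O² - 4 = -4 + O²)
c(k, g) = 5/3 + 2*g (c(k, g) = (6*g + (-4 + 3²))/3 = (6*g + (-4 + 9))/3 = (6*g + 5)/3 = (5 + 6*g)/3 = 5/3 + 2*g)
-1439/c(-53, N(0)) = -1439/(5/3 + 2*(0*(1 + 2*0))) = -1439/(5/3 + 2*(0*(1 + 0))) = -1439/(5/3 + 2*(0*1)) = -1439/(5/3 + 2*0) = -1439/(5/3 + 0) = -1439/5/3 = -1439*⅗ = -4317/5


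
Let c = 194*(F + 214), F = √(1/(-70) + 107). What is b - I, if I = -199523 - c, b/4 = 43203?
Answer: 413851 + 97*√524230/35 ≈ 4.1586e+5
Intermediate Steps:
F = √524230/70 (F = √(-1/70 + 107) = √(7489/70) = √524230/70 ≈ 10.343)
b = 172812 (b = 4*43203 = 172812)
c = 41516 + 97*√524230/35 (c = 194*(√524230/70 + 214) = 194*(214 + √524230/70) = 41516 + 97*√524230/35 ≈ 43523.)
I = -241039 - 97*√524230/35 (I = -199523 - (41516 + 97*√524230/35) = -199523 + (-41516 - 97*√524230/35) = -241039 - 97*√524230/35 ≈ -2.4305e+5)
b - I = 172812 - (-241039 - 97*√524230/35) = 172812 + (241039 + 97*√524230/35) = 413851 + 97*√524230/35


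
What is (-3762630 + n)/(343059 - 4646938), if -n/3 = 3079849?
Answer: 13002177/4303879 ≈ 3.0210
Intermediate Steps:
n = -9239547 (n = -3*3079849 = -9239547)
(-3762630 + n)/(343059 - 4646938) = (-3762630 - 9239547)/(343059 - 4646938) = -13002177/(-4303879) = -13002177*(-1/4303879) = 13002177/4303879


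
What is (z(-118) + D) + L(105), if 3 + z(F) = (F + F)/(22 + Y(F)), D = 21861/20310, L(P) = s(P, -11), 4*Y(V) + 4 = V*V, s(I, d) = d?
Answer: -153999103/11854270 ≈ -12.991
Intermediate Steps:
Y(V) = -1 + V²/4 (Y(V) = -1 + (V*V)/4 = -1 + V²/4)
L(P) = -11
D = 7287/6770 (D = 21861*(1/20310) = 7287/6770 ≈ 1.0764)
z(F) = -3 + 2*F/(21 + F²/4) (z(F) = -3 + (F + F)/(22 + (-1 + F²/4)) = -3 + (2*F)/(21 + F²/4) = -3 + 2*F/(21 + F²/4))
(z(-118) + D) + L(105) = ((-252 - 3*(-118)² + 8*(-118))/(84 + (-118)²) + 7287/6770) - 11 = ((-252 - 3*13924 - 944)/(84 + 13924) + 7287/6770) - 11 = ((-252 - 41772 - 944)/14008 + 7287/6770) - 11 = ((1/14008)*(-42968) + 7287/6770) - 11 = (-5371/1751 + 7287/6770) - 11 = -23602133/11854270 - 11 = -153999103/11854270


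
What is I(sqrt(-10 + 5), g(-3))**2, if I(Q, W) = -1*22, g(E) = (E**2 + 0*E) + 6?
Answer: 484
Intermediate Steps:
g(E) = 6 + E**2 (g(E) = (E**2 + 0) + 6 = E**2 + 6 = 6 + E**2)
I(Q, W) = -22
I(sqrt(-10 + 5), g(-3))**2 = (-22)**2 = 484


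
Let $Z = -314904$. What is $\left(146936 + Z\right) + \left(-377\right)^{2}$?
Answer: $-25839$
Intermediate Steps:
$\left(146936 + Z\right) + \left(-377\right)^{2} = \left(146936 - 314904\right) + \left(-377\right)^{2} = -167968 + 142129 = -25839$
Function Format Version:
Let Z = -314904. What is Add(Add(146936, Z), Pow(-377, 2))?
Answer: -25839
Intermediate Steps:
Add(Add(146936, Z), Pow(-377, 2)) = Add(Add(146936, -314904), Pow(-377, 2)) = Add(-167968, 142129) = -25839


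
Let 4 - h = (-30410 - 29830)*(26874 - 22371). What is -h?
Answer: -271260724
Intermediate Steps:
h = 271260724 (h = 4 - (-30410 - 29830)*(26874 - 22371) = 4 - (-60240)*4503 = 4 - 1*(-271260720) = 4 + 271260720 = 271260724)
-h = -1*271260724 = -271260724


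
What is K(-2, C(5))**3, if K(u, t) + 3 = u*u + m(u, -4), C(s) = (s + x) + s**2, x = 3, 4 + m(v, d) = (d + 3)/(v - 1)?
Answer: -512/27 ≈ -18.963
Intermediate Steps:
m(v, d) = -4 + (3 + d)/(-1 + v) (m(v, d) = -4 + (d + 3)/(v - 1) = -4 + (3 + d)/(-1 + v))
C(s) = 3 + s + s**2 (C(s) = (s + 3) + s**2 = (3 + s) + s**2 = 3 + s + s**2)
K(u, t) = -3 + u**2 + (3 - 4*u)/(-1 + u) (K(u, t) = -3 + (u*u + (7 - 4 - 4*u)/(-1 + u)) = -3 + (u**2 + (3 - 4*u)/(-1 + u)) = -3 + u**2 + (3 - 4*u)/(-1 + u))
K(-2, C(5))**3 = ((6 + (-2)**3 - 1*(-2)**2 - 7*(-2))/(-1 - 2))**3 = ((6 - 8 - 1*4 + 14)/(-3))**3 = (-(6 - 8 - 4 + 14)/3)**3 = (-1/3*8)**3 = (-8/3)**3 = -512/27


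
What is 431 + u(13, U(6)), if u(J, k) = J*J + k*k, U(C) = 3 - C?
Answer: 609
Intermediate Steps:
u(J, k) = J² + k²
431 + u(13, U(6)) = 431 + (13² + (3 - 1*6)²) = 431 + (169 + (3 - 6)²) = 431 + (169 + (-3)²) = 431 + (169 + 9) = 431 + 178 = 609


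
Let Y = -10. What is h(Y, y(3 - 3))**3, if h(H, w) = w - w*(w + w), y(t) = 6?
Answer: -287496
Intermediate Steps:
h(H, w) = w - 2*w**2 (h(H, w) = w - w*2*w = w - 2*w**2)
h(Y, y(3 - 3))**3 = (6*(1 - 2*6))**3 = (6*(1 - 12))**3 = (6*(-11))**3 = (-66)**3 = -287496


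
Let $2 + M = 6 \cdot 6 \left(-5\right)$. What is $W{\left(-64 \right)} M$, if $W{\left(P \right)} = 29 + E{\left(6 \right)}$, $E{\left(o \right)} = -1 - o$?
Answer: $-4004$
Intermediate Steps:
$W{\left(P \right)} = 22$ ($W{\left(P \right)} = 29 - 7 = 22$)
$M = -182$ ($M = -2 + 6 \cdot 6 \left(-5\right) = -2 + 36 \left(-5\right) = -2 - 180 = -182$)
$W{\left(-64 \right)} M = 22 \left(-182\right) = -4004$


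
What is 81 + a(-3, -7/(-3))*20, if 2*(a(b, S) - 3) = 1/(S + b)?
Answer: 126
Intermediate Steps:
a(b, S) = 3 + 1/(2*(S + b))
81 + a(-3, -7/(-3))*20 = 81 + ((½ + 3*(-7/(-3)) + 3*(-3))/(-7/(-3) - 3))*20 = 81 + ((½ + 3*(-7*(-⅓)) - 9)/(-7*(-⅓) - 3))*20 = 81 + ((½ + 3*(7/3) - 9)/(7/3 - 3))*20 = 81 + ((½ + 7 - 9)/(-⅔))*20 = 81 - 3/2*(-3/2)*20 = 81 + (9/4)*20 = 81 + 45 = 126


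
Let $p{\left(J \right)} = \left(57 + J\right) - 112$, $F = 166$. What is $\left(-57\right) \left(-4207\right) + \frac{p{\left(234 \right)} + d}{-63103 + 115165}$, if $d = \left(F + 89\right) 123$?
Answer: $\frac{6242223541}{26031} \approx 2.398 \cdot 10^{5}$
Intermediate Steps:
$d = 31365$ ($d = \left(166 + 89\right) 123 = 255 \cdot 123 = 31365$)
$p{\left(J \right)} = -55 + J$
$\left(-57\right) \left(-4207\right) + \frac{p{\left(234 \right)} + d}{-63103 + 115165} = \left(-57\right) \left(-4207\right) + \frac{\left(-55 + 234\right) + 31365}{-63103 + 115165} = 239799 + \frac{179 + 31365}{52062} = 239799 + 31544 \cdot \frac{1}{52062} = 239799 + \frac{15772}{26031} = \frac{6242223541}{26031}$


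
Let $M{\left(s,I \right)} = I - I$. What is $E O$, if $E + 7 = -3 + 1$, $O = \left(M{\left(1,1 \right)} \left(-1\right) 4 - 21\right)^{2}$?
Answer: $-3969$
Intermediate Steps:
$M{\left(s,I \right)} = 0$
$O = 441$ ($O = \left(0 \left(-1\right) 4 - 21\right)^{2} = \left(0 \cdot 4 - 21\right)^{2} = \left(0 - 21\right)^{2} = \left(-21\right)^{2} = 441$)
$E = -9$ ($E = -7 + \left(-3 + 1\right) = -7 - 2 = -9$)
$E O = \left(-9\right) 441 = -3969$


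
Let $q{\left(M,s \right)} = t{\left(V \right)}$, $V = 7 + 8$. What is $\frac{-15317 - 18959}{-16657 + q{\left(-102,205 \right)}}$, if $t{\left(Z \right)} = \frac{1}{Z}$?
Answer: $\frac{570}{277} \approx 2.0578$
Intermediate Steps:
$V = 15$
$q{\left(M,s \right)} = \frac{1}{15}$
$\frac{-15317 - 18959}{-16657 + q{\left(-102,205 \right)}} = \frac{-15317 - 18959}{-16657 + \frac{1}{15}} = - \frac{34276}{- \frac{249854}{15}} = \left(-34276\right) \left(- \frac{15}{249854}\right) = \frac{570}{277}$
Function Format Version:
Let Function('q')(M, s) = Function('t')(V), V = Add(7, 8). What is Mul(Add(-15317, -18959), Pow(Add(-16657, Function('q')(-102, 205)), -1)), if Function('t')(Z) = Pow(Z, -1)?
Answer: Rational(570, 277) ≈ 2.0578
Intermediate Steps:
V = 15
Function('q')(M, s) = Rational(1, 15) (Function('q')(M, s) = Pow(15, -1) = Rational(1, 15))
Mul(Add(-15317, -18959), Pow(Add(-16657, Function('q')(-102, 205)), -1)) = Mul(Add(-15317, -18959), Pow(Add(-16657, Rational(1, 15)), -1)) = Mul(-34276, Pow(Rational(-249854, 15), -1)) = Mul(-34276, Rational(-15, 249854)) = Rational(570, 277)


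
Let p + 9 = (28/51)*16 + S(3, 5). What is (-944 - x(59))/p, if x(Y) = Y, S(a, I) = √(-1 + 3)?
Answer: -562683/5081 - 2608803*√2/5081 ≈ -836.86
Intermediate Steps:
S(a, I) = √2
p = -11/51 + √2 (p = -9 + ((28/51)*16 + √2) = -9 + (448/51 + √2) = -11/51 + √2 ≈ 1.1985)
(-944 - x(59))/p = (-944 - 1*59)/(-11/51 + √2) = (-944 - 59)/(-11/51 + √2) = -1003/(-11/51 + √2)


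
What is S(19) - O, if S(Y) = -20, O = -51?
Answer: 31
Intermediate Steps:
S(19) - O = -20 - 1*(-51) = -20 + 51 = 31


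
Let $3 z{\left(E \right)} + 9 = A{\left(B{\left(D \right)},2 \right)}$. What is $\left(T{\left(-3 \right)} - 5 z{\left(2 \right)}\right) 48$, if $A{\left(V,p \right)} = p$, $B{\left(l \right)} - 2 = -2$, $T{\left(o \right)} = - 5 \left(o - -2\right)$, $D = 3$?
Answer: $800$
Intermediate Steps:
$T{\left(o \right)} = -10 - 5 o$ ($T{\left(o \right)} = - 5 \left(o + 2\right) = - 5 \left(2 + o\right) = -10 - 5 o$)
$B{\left(l \right)} = 0$ ($B{\left(l \right)} = 2 - 2 = 0$)
$z{\left(E \right)} = - \frac{7}{3}$ ($z{\left(E \right)} = -3 + \frac{1}{3} \cdot 2 = -3 + \frac{2}{3} = - \frac{7}{3}$)
$\left(T{\left(-3 \right)} - 5 z{\left(2 \right)}\right) 48 = \left(\left(-10 - -15\right) - - \frac{35}{3}\right) 48 = \left(\left(-10 + 15\right) + \frac{35}{3}\right) 48 = \left(5 + \frac{35}{3}\right) 48 = \frac{50}{3} \cdot 48 = 800$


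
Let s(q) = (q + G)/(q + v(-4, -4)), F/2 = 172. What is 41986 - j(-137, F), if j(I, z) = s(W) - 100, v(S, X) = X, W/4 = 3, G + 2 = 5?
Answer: 336673/8 ≈ 42084.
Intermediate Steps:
G = 3 (G = -2 + 5 = 3)
F = 344 (F = 2*172 = 344)
W = 12 (W = 4*3 = 12)
s(q) = (3 + q)/(-4 + q) (s(q) = (q + 3)/(q - 4) = (3 + q)/(-4 + q))
j(I, z) = -785/8 (j(I, z) = (3 + 12)/(-4 + 12) - 100 = 15/8 - 100 = -785/8)
41986 - j(-137, F) = 41986 - 1*(-785/8) = 41986 + 785/8 = 336673/8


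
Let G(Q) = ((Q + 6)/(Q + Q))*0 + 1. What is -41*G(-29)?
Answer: -41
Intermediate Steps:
G(Q) = 1 (G(Q) = ((6 + Q)/((2*Q)))*0 + 1 = ((6 + Q)*(1/(2*Q)))*0 + 1 = ((6 + Q)/(2*Q))*0 + 1 = 0 + 1 = 1)
-41*G(-29) = -41*1 = -41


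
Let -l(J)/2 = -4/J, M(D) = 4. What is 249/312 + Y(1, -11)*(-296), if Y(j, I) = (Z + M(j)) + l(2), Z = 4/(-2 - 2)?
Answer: -215405/104 ≈ -2071.2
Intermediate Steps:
l(J) = 8/J (l(J) = -(-8)/J = 8/J)
Z = -1 (Z = 4/(-4) = 4*(-¼) = -1)
Y(j, I) = 7 (Y(j, I) = (-1 + 4) + 8/2 = 3 + 8*(½) = 3 + 4 = 7)
249/312 + Y(1, -11)*(-296) = 249/312 + 7*(-296) = 249*(1/312) - 2072 = 83/104 - 2072 = -215405/104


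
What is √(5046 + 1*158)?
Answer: 2*√1301 ≈ 72.139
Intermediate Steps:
√(5046 + 1*158) = √(5046 + 158) = √5204 = 2*√1301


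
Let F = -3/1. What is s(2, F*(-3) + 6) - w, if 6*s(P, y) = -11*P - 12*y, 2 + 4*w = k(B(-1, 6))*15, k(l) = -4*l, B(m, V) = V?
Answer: 341/6 ≈ 56.833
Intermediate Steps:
F = -3 (F = -3*1 = -3)
w = -181/2 (w = -½ + (-4*6*15)/4 = -½ + (-24*15)/4 = -½ + (¼)*(-360) = -½ - 90 = -181/2 ≈ -90.500)
s(P, y) = -2*y - 11*P/6 (s(P, y) = (-11*P - 12*y)/6 = (-12*y - 11*P)/6 = -2*y - 11*P/6)
s(2, F*(-3) + 6) - w = (-2*(-3*(-3) + 6) - 11/6*2) - 1*(-181/2) = (-2*(9 + 6) - 11/3) + 181/2 = (-2*15 - 11/3) + 181/2 = (-30 - 11/3) + 181/2 = -101/3 + 181/2 = 341/6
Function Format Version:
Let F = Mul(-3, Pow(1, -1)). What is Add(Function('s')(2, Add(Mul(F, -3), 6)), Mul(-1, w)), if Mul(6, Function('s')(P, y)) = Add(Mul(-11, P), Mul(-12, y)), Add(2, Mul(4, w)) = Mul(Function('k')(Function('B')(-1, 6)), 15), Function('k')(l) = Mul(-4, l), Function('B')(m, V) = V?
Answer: Rational(341, 6) ≈ 56.833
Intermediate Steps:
F = -3 (F = Mul(-3, 1) = -3)
w = Rational(-181, 2) (w = Add(Rational(-1, 2), Mul(Rational(1, 4), Mul(Mul(-4, 6), 15))) = Add(Rational(-1, 2), Mul(Rational(1, 4), Mul(-24, 15))) = Add(Rational(-1, 2), Mul(Rational(1, 4), -360)) = Add(Rational(-1, 2), -90) = Rational(-181, 2) ≈ -90.500)
Function('s')(P, y) = Add(Mul(-2, y), Mul(Rational(-11, 6), P)) (Function('s')(P, y) = Mul(Rational(1, 6), Add(Mul(-11, P), Mul(-12, y))) = Mul(Rational(1, 6), Add(Mul(-12, y), Mul(-11, P))) = Add(Mul(-2, y), Mul(Rational(-11, 6), P)))
Add(Function('s')(2, Add(Mul(F, -3), 6)), Mul(-1, w)) = Add(Add(Mul(-2, Add(Mul(-3, -3), 6)), Mul(Rational(-11, 6), 2)), Mul(-1, Rational(-181, 2))) = Add(Add(Mul(-2, Add(9, 6)), Rational(-11, 3)), Rational(181, 2)) = Add(Add(Mul(-2, 15), Rational(-11, 3)), Rational(181, 2)) = Add(Add(-30, Rational(-11, 3)), Rational(181, 2)) = Add(Rational(-101, 3), Rational(181, 2)) = Rational(341, 6)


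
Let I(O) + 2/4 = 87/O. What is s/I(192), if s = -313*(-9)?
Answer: -60096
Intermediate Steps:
s = 2817
I(O) = -½ + 87/O
s/I(192) = 2817/(((½)*(174 - 1*192)/192)) = 2817/(((½)*(1/192)*(174 - 192))) = 2817/(((½)*(1/192)*(-18))) = 2817/(-3/64) = 2817*(-64/3) = -60096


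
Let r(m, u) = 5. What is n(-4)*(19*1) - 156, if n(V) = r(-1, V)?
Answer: -61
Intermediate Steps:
n(V) = 5
n(-4)*(19*1) - 156 = 5*(19*1) - 156 = 5*19 - 156 = 95 - 156 = -61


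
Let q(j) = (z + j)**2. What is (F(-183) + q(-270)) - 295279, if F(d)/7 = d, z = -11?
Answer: -217599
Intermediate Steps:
F(d) = 7*d
q(j) = (-11 + j)**2
(F(-183) + q(-270)) - 295279 = (7*(-183) + (-11 - 270)**2) - 295279 = (-1281 + (-281)**2) - 295279 = (-1281 + 78961) - 295279 = 77680 - 295279 = -217599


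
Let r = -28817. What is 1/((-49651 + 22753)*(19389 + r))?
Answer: 1/253594344 ≈ 3.9433e-9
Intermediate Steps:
1/((-49651 + 22753)*(19389 + r)) = 1/((-49651 + 22753)*(19389 - 28817)) = 1/(-26898*(-9428)) = 1/253594344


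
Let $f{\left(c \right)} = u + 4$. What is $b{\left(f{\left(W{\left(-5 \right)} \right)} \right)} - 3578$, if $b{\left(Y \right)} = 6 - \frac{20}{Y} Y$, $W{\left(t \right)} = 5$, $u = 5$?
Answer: $-3592$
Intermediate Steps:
$f{\left(c \right)} = 9$ ($f{\left(c \right)} = 5 + 4 = 9$)
$b{\left(Y \right)} = -14$ ($b{\left(Y \right)} = 6 - 20 = -14$)
$b{\left(f{\left(W{\left(-5 \right)} \right)} \right)} - 3578 = -14 - 3578 = -3592$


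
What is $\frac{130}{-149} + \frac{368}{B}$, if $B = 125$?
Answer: $\frac{38582}{18625} \approx 2.0715$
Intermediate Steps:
$\frac{130}{-149} + \frac{368}{B} = \frac{130}{-149} + \frac{368}{125} = 130 \left(- \frac{1}{149}\right) + 368 \cdot \frac{1}{125} = - \frac{130}{149} + \frac{368}{125} = \frac{38582}{18625}$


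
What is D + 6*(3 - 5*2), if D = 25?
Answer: -17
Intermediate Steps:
D + 6*(3 - 5*2) = 25 + 6*(3 - 5*2) = 25 + 6*(3 - 10) = 25 + 6*(-7) = 25 - 42 = -17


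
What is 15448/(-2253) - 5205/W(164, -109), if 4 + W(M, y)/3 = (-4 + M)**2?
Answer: -133105321/19222596 ≈ -6.9244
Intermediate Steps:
W(M, y) = -12 + 3*(-4 + M)**2
15448/(-2253) - 5205/W(164, -109) = 15448/(-2253) - 5205/(-12 + 3*(-4 + 164)**2) = 15448*(-1/2253) - 5205/(-12 + 3*160**2) = -15448/2253 - 5205/(-12 + 3*25600) = -15448/2253 - 5205/(-12 + 76800) = -15448/2253 - 5205/76788 = -15448/2253 - 5205*1/76788 = -15448/2253 - 1735/25596 = -133105321/19222596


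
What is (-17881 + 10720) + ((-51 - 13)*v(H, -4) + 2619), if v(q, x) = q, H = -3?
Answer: -4350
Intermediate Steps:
(-17881 + 10720) + ((-51 - 13)*v(H, -4) + 2619) = (-17881 + 10720) + ((-51 - 13)*(-3) + 2619) = -7161 + (-64*(-3) + 2619) = -7161 + (192 + 2619) = -7161 + 2811 = -4350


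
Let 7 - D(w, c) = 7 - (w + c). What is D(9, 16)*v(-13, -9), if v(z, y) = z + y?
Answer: -550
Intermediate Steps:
v(z, y) = y + z
D(w, c) = c + w (D(w, c) = 7 - (7 - (w + c)) = 7 - (7 - (c + w)) = 7 - (7 + (-c - w)) = 7 - (7 - c - w) = 7 + (-7 + c + w) = c + w)
D(9, 16)*v(-13, -9) = (16 + 9)*(-9 - 13) = 25*(-22) = -550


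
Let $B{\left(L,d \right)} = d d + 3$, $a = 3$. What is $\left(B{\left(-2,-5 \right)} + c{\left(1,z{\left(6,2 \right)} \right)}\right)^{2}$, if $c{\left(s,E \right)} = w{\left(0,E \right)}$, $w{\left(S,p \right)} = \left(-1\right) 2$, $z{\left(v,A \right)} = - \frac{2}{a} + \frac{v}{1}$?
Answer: $676$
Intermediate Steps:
$z{\left(v,A \right)} = - \frac{2}{3} + v$ ($z{\left(v,A \right)} = - \frac{2}{3} + \frac{v}{1} = \left(-2\right) \frac{1}{3} + v 1 = - \frac{2}{3} + v$)
$B{\left(L,d \right)} = 3 + d^{2}$ ($B{\left(L,d \right)} = d^{2} + 3 = 3 + d^{2}$)
$w{\left(S,p \right)} = -2$
$c{\left(s,E \right)} = -2$
$\left(B{\left(-2,-5 \right)} + c{\left(1,z{\left(6,2 \right)} \right)}\right)^{2} = \left(\left(3 + \left(-5\right)^{2}\right) - 2\right)^{2} = \left(\left(3 + 25\right) - 2\right)^{2} = \left(28 - 2\right)^{2} = 26^{2} = 676$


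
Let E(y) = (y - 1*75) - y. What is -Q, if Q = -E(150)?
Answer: -75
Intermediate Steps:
E(y) = -75 (E(y) = (y - 75) - y = (-75 + y) - y = -75)
Q = 75 (Q = -1*(-75) = 75)
-Q = -1*75 = -75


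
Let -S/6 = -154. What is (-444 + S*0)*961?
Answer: -426684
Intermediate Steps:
S = 924 (S = -6*(-154) = 924)
(-444 + S*0)*961 = (-444 + 924*0)*961 = (-444 + 0)*961 = -444*961 = -426684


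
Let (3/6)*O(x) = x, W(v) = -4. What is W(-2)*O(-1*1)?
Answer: 8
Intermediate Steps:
O(x) = 2*x
W(-2)*O(-1*1) = -8*(-1*1) = -8*(-1) = -4*(-2) = 8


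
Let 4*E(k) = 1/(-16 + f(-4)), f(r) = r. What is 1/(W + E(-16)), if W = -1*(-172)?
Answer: 80/13759 ≈ 0.0058144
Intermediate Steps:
W = 172
E(k) = -1/80 (E(k) = 1/(4*(-16 - 4)) = (1/4)/(-20) = (1/4)*(-1/20) = -1/80)
1/(W + E(-16)) = 1/(172 - 1/80) = 1/(13759/80) = 80/13759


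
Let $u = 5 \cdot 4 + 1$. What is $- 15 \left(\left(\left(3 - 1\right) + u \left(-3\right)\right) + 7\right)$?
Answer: $810$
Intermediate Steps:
$u = 21$ ($u = 20 + 1 = 21$)
$- 15 \left(\left(\left(3 - 1\right) + u \left(-3\right)\right) + 7\right) = - 15 \left(\left(\left(3 - 1\right) + 21 \left(-3\right)\right) + 7\right) = - 15 \left(\left(2 - 63\right) + 7\right) = - 15 \left(-61 + 7\right) = \left(-15\right) \left(-54\right) = 810$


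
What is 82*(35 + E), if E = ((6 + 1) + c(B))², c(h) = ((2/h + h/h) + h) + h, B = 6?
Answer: 330952/9 ≈ 36772.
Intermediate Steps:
c(h) = 1 + 2*h + 2/h (c(h) = ((2/h + 1) + h) + h = ((1 + 2/h) + h) + h = (1 + h + 2/h) + h = 1 + 2*h + 2/h)
E = 3721/9 (E = ((6 + 1) + (1 + 2*6 + 2/6))² = (7 + (1 + 12 + 2*(⅙)))² = (7 + (1 + 12 + ⅓))² = (7 + 40/3)² = (61/3)² = 3721/9 ≈ 413.44)
82*(35 + E) = 82*(35 + 3721/9) = 82*(4036/9) = 330952/9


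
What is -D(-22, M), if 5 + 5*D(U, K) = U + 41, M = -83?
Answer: -14/5 ≈ -2.8000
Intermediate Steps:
D(U, K) = 36/5 + U/5 (D(U, K) = -1 + (U + 41)/5 = -1 + (41 + U)/5 = -1 + (41/5 + U/5) = 36/5 + U/5)
-D(-22, M) = -(36/5 + (⅕)*(-22)) = -(36/5 - 22/5) = -1*14/5 = -14/5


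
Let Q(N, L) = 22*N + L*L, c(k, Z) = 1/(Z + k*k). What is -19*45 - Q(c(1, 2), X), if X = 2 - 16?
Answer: -3175/3 ≈ -1058.3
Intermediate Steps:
c(k, Z) = 1/(Z + k²)
X = -14
Q(N, L) = L² + 22*N (Q(N, L) = 22*N + L² = L² + 22*N)
-19*45 - Q(c(1, 2), X) = -19*45 - ((-14)² + 22/(2 + 1²)) = -855 - (196 + 22/(2 + 1)) = -855 - (196 + 22/3) = -855 - 1*610/3 = -855 - 610/3 = -3175/3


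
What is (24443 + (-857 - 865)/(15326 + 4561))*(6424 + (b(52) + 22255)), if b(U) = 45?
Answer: 664887037836/947 ≈ 7.0210e+8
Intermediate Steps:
(24443 + (-857 - 865)/(15326 + 4561))*(6424 + (b(52) + 22255)) = (24443 + (-857 - 865)/(15326 + 4561))*(6424 + (45 + 22255)) = (24443 - 1722/19887)*(6424 + 22300) = (24443 - 1722*1/19887)*28724 = (24443 - 82/947)*28724 = (23147439/947)*28724 = 664887037836/947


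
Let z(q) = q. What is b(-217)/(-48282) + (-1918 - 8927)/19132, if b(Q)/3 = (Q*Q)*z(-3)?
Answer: 1264090407/153955204 ≈ 8.2108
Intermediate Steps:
b(Q) = -9*Q² (b(Q) = 3*((Q*Q)*(-3)) = 3*(Q²*(-3)) = 3*(-3*Q²) = -9*Q²)
b(-217)/(-48282) + (-1918 - 8927)/19132 = -9*(-217)²/(-48282) + (-1918 - 8927)/19132 = -9*47089*(-1/48282) - 10845*1/19132 = -423801*(-1/48282) - 10845/19132 = 141267/16094 - 10845/19132 = 1264090407/153955204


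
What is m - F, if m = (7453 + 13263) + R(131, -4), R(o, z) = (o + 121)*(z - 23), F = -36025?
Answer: 49937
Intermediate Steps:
R(o, z) = (-23 + z)*(121 + o) (R(o, z) = (121 + o)*(-23 + z) = (-23 + z)*(121 + o))
m = 13912 (m = (7453 + 13263) + (-2783 - 23*131 + 121*(-4) + 131*(-4)) = 20716 + (-2783 - 3013 - 484 - 524) = 20716 - 6804 = 13912)
m - F = 13912 - 1*(-36025) = 13912 + 36025 = 49937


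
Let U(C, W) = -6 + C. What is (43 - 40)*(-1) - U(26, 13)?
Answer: -23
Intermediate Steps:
(43 - 40)*(-1) - U(26, 13) = (43 - 40)*(-1) - (-6 + 26) = 3*(-1) - 1*20 = -3 - 20 = -23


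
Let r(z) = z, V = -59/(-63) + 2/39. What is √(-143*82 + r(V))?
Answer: I*√873853435/273 ≈ 108.28*I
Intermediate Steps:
V = 809/819 (V = -59*(-1/63) + 2*(1/39) = 59/63 + 2/39 = 809/819 ≈ 0.98779)
√(-143*82 + r(V)) = √(-143*82 + 809/819) = √(-11726 + 809/819) = √(-9602785/819) = I*√873853435/273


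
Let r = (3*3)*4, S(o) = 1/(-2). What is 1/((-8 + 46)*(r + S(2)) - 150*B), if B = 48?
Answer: -1/5851 ≈ -0.00017091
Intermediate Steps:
S(o) = -½
r = 36 (r = 9*4 = 36)
1/((-8 + 46)*(r + S(2)) - 150*B) = 1/((-8 + 46)*(36 - ½) - 150*48) = 1/(38*(71/2) - 7200) = 1/(1349 - 7200) = 1/(-5851) = -1/5851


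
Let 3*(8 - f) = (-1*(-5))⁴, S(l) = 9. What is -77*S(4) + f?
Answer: -2680/3 ≈ -893.33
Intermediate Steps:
f = -601/3 (f = 8 - (-1*(-5))⁴/3 = 8 - ⅓*5⁴ = 8 - ⅓*625 = 8 - 625/3 = -601/3 ≈ -200.33)
-77*S(4) + f = -77*9 - 601/3 = -693 - 601/3 = -2680/3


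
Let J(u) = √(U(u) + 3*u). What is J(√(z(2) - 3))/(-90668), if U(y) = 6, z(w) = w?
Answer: -√(6 + 3*I)/90668 ≈ -2.7802e-5 - 6.5631e-6*I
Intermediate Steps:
J(u) = √(6 + 3*u)
J(√(z(2) - 3))/(-90668) = √(6 + 3*√(2 - 3))/(-90668) = √(6 + 3*√(-1))*(-1/90668) = √(6 + 3*I)*(-1/90668) = -√(6 + 3*I)/90668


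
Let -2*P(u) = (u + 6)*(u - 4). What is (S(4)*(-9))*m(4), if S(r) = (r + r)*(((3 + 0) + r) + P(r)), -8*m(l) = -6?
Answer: -378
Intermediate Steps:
m(l) = ¾ (m(l) = -⅛*(-6) = ¾)
P(u) = -(-4 + u)*(6 + u)/2 (P(u) = -(u + 6)*(u - 4)/2 = -(6 + u)*(-4 + u)/2 = -(-4 + u)*(6 + u)/2)
S(r) = 2*r*(15 - r²/2) (S(r) = (r + r)*(((3 + 0) + r) + (12 - r - r²/2)) = (2*r)*((3 + r) + (12 - r - r²/2)) = (2*r)*(15 - r²/2) = 2*r*(15 - r²/2))
(S(4)*(-9))*m(4) = ((4*(30 - 1*4²))*(-9))*(¾) = ((4*(30 - 1*16))*(-9))*(¾) = ((4*(30 - 16))*(-9))*(¾) = ((4*14)*(-9))*(¾) = (56*(-9))*(¾) = -504*¾ = -378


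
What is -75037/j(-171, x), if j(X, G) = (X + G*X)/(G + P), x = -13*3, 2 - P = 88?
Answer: 9379625/6498 ≈ 1443.5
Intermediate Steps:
P = -86 (P = 2 - 1*88 = 2 - 88 = -86)
x = -39
j(X, G) = (X + G*X)/(-86 + G) (j(X, G) = (X + G*X)/(G - 86) = (X + G*X)/(-86 + G))
-75037/j(-171, x) = -75037*(-(-86 - 39)/(171*(1 - 39))) = -75037/((-171*(-38)/(-125))) = -75037/((-171*(-1/125)*(-38))) = -75037/(-6498/125) = -75037*(-125/6498) = 9379625/6498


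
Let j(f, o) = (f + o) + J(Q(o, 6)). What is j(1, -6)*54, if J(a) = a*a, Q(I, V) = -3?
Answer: 216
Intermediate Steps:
J(a) = a²
j(f, o) = 9 + f + o (j(f, o) = (f + o) + (-3)² = (f + o) + 9 = 9 + f + o)
j(1, -6)*54 = (9 + 1 - 6)*54 = 4*54 = 216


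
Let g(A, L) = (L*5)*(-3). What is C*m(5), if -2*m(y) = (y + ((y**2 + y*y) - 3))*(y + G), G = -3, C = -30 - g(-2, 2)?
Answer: 0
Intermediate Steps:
g(A, L) = -15*L (g(A, L) = (5*L)*(-3) = -15*L)
C = 0 (C = -30 - (-15)*2 = -30 - 1*(-30) = -30 + 30 = 0)
m(y) = -(-3 + y)*(-3 + y + 2*y**2)/2 (m(y) = -(y + ((y**2 + y*y) - 3))*(y - 3)/2 = -(y + ((y**2 + y**2) - 3))*(-3 + y)/2 = -(y + (2*y**2 - 3))*(-3 + y)/2 = -(y + (-3 + 2*y**2))*(-3 + y)/2 = -(-3 + y + 2*y**2)*(-3 + y)/2 = -(-3 + y)*(-3 + y + 2*y**2)/2)
C*m(5) = 0*(-9/2 - 1*5**3 + 3*5 + (5/2)*5**2) = 0*(-9/2 - 1*125 + 15 + (5/2)*25) = 0*(-9/2 - 125 + 15 + 125/2) = 0*(-52) = 0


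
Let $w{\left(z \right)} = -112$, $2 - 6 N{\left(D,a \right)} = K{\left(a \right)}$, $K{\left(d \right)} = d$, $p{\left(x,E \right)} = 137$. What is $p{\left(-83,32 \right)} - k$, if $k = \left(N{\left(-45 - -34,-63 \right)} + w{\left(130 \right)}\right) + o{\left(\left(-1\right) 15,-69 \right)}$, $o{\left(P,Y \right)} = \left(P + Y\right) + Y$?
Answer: $\frac{2347}{6} \approx 391.17$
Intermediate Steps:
$N{\left(D,a \right)} = \frac{1}{3} - \frac{a}{6}$
$o{\left(P,Y \right)} = P + 2 Y$
$k = - \frac{1525}{6}$ ($k = \left(\left(\frac{1}{3} - - \frac{21}{2}\right) - 112\right) + \left(\left(-1\right) 15 + 2 \left(-69\right)\right) = \left(\left(\frac{1}{3} + \frac{21}{2}\right) - 112\right) - 153 = \left(\frac{65}{6} - 112\right) - 153 = - \frac{607}{6} - 153 = - \frac{1525}{6} \approx -254.17$)
$p{\left(-83,32 \right)} - k = 137 - - \frac{1525}{6} = 137 + \frac{1525}{6} = \frac{2347}{6}$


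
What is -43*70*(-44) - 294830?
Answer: -162390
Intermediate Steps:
-43*70*(-44) - 294830 = -3010*(-44) - 294830 = 132440 - 294830 = -162390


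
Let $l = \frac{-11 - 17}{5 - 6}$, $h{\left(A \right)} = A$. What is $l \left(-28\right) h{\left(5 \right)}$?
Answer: $-3920$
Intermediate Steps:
$l = 28$ ($l = - \frac{28}{-1} = \left(-28\right) \left(-1\right) = 28$)
$l \left(-28\right) h{\left(5 \right)} = 28 \left(-28\right) 5 = \left(-784\right) 5 = -3920$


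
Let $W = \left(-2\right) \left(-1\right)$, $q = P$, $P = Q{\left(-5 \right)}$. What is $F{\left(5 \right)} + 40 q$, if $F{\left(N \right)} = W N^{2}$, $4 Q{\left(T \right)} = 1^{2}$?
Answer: $60$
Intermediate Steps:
$Q{\left(T \right)} = \frac{1}{4}$ ($Q{\left(T \right)} = \frac{1^{2}}{4} = \frac{1}{4} \cdot 1 = \frac{1}{4}$)
$P = \frac{1}{4} \approx 0.25$
$q = \frac{1}{4} \approx 0.25$
$W = 2$
$F{\left(N \right)} = 2 N^{2}$
$F{\left(5 \right)} + 40 q = 2 \cdot 5^{2} + 40 \cdot \frac{1}{4} = 2 \cdot 25 + 10 = 50 + 10 = 60$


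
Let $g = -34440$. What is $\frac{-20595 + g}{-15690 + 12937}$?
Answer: $\frac{55035}{2753} \approx 19.991$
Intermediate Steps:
$\frac{-20595 + g}{-15690 + 12937} = \frac{-20595 - 34440}{-15690 + 12937} = - \frac{55035}{-2753} = \left(-55035\right) \left(- \frac{1}{2753}\right) = \frac{55035}{2753}$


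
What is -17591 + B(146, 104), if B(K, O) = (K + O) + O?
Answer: -17237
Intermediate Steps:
B(K, O) = K + 2*O
-17591 + B(146, 104) = -17591 + (146 + 2*104) = -17591 + (146 + 208) = -17591 + 354 = -17237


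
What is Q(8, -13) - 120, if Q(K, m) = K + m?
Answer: -125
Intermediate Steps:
Q(8, -13) - 120 = (8 - 13) - 120 = -5 - 120 = -125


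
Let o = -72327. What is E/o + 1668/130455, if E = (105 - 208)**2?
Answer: -140372851/1048379865 ≈ -0.13389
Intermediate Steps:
E = 10609 (E = (-103)**2 = 10609)
E/o + 1668/130455 = 10609/(-72327) + 1668/130455 = 10609*(-1/72327) + 1668*(1/130455) = -10609/72327 + 556/43485 = -140372851/1048379865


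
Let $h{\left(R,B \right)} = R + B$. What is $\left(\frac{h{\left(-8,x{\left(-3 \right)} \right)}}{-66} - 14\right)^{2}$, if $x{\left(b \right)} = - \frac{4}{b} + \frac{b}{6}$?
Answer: $\frac{30261001}{156816} \approx 192.97$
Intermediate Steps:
$x{\left(b \right)} = - \frac{4}{b} + \frac{b}{6}$ ($x{\left(b \right)} = - \frac{4}{b} + b \frac{1}{6} = - \frac{4}{b} + \frac{b}{6}$)
$h{\left(R,B \right)} = B + R$
$\left(\frac{h{\left(-8,x{\left(-3 \right)} \right)}}{-66} - 14\right)^{2} = \left(\frac{\left(- \frac{4}{-3} + \frac{1}{6} \left(-3\right)\right) - 8}{-66} - 14\right)^{2} = \left(\left(\left(\left(-4\right) \left(- \frac{1}{3}\right) - \frac{1}{2}\right) - 8\right) \left(- \frac{1}{66}\right) - 14\right)^{2} = \left(\left(\left(\frac{4}{3} - \frac{1}{2}\right) - 8\right) \left(- \frac{1}{66}\right) - 14\right)^{2} = \left(\left(\frac{5}{6} - 8\right) \left(- \frac{1}{66}\right) - 14\right)^{2} = \left(\left(- \frac{43}{6}\right) \left(- \frac{1}{66}\right) - 14\right)^{2} = \left(\frac{43}{396} - 14\right)^{2} = \left(- \frac{5501}{396}\right)^{2} = \frac{30261001}{156816}$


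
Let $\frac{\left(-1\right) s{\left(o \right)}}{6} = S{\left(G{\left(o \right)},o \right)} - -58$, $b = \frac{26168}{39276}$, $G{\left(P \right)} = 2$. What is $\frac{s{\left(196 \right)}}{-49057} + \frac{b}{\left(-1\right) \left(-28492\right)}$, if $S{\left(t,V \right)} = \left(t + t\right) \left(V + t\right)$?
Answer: $\frac{713555982847}{6862165470018} \approx 0.10398$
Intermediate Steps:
$b = \frac{6542}{9819}$ ($b = 26168 \cdot \frac{1}{39276} = \frac{6542}{9819} \approx 0.66626$)
$S{\left(t,V \right)} = 2 t \left(V + t\right)$
$s{\left(o \right)} = -396 - 24 o$ ($s{\left(o \right)} = - 6 \left(2 \cdot 2 \left(o + 2\right) - -58\right) = - 6 \left(2 \cdot 2 \left(2 + o\right) + 58\right) = - 6 \left(\left(8 + 4 o\right) + 58\right) = - 6 \left(66 + 4 o\right) = -396 - 24 o$)
$\frac{s{\left(196 \right)}}{-49057} + \frac{b}{\left(-1\right) \left(-28492\right)} = \frac{-396 - 4704}{-49057} + \frac{6542}{9819 \left(\left(-1\right) \left(-28492\right)\right)} = \left(-396 - 4704\right) \left(- \frac{1}{49057}\right) + \frac{6542}{9819 \cdot 28492} = \left(-5100\right) \left(- \frac{1}{49057}\right) + \frac{6542}{9819} \cdot \frac{1}{28492} = \frac{5100}{49057} + \frac{3271}{139881474} = \frac{713555982847}{6862165470018}$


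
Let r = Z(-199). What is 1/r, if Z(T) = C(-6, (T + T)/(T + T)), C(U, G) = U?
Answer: -⅙ ≈ -0.16667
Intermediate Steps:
Z(T) = -6
r = -6
1/r = 1/(-6) = -⅙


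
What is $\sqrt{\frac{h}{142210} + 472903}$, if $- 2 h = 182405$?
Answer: $\frac{\sqrt{382553116481391}}{28442} \approx 687.68$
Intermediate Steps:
$h = - \frac{182405}{2}$ ($h = \left(- \frac{1}{2}\right) 182405 = - \frac{182405}{2} \approx -91203.0$)
$\sqrt{\frac{h}{142210} + 472903} = \sqrt{- \frac{182405}{2 \cdot 142210} + 472903} = \sqrt{\left(- \frac{182405}{2}\right) \frac{1}{142210} + 472903} = \sqrt{- \frac{36481}{56884} + 472903} = \sqrt{\frac{26900577771}{56884}} = \frac{\sqrt{382553116481391}}{28442}$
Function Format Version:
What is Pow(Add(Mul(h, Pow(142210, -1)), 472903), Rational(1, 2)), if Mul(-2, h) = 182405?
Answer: Mul(Rational(1, 28442), Pow(382553116481391, Rational(1, 2))) ≈ 687.68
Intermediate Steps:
h = Rational(-182405, 2) (h = Mul(Rational(-1, 2), 182405) = Rational(-182405, 2) ≈ -91203.)
Pow(Add(Mul(h, Pow(142210, -1)), 472903), Rational(1, 2)) = Pow(Add(Mul(Rational(-182405, 2), Pow(142210, -1)), 472903), Rational(1, 2)) = Pow(Add(Mul(Rational(-182405, 2), Rational(1, 142210)), 472903), Rational(1, 2)) = Pow(Add(Rational(-36481, 56884), 472903), Rational(1, 2)) = Pow(Rational(26900577771, 56884), Rational(1, 2)) = Mul(Rational(1, 28442), Pow(382553116481391, Rational(1, 2)))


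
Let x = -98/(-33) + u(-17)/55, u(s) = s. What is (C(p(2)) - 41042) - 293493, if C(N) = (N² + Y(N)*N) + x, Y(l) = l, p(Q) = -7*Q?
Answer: -55133156/165 ≈ -3.3414e+5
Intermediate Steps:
x = 439/165 (x = -98/(-33) - 17/55 = -98*(-1/33) - 17*1/55 = 98/33 - 17/55 = 439/165 ≈ 2.6606)
C(N) = 439/165 + 2*N² (C(N) = (N² + N*N) + 439/165 = (N² + N²) + 439/165 = 2*N² + 439/165 = 439/165 + 2*N²)
(C(p(2)) - 41042) - 293493 = ((439/165 + 2*(-7*2)²) - 41042) - 293493 = ((439/165 + 2*(-14)²) - 41042) - 293493 = ((439/165 + 2*196) - 41042) - 293493 = ((439/165 + 392) - 41042) - 293493 = (65119/165 - 41042) - 293493 = -6706811/165 - 293493 = -55133156/165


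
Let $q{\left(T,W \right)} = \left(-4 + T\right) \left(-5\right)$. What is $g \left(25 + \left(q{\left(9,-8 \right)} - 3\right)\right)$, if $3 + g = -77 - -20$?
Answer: $180$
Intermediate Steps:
$q{\left(T,W \right)} = 20 - 5 T$
$g = -60$ ($g = -3 - 57 = -60$)
$g \left(25 + \left(q{\left(9,-8 \right)} - 3\right)\right) = - 60 \left(25 + \left(\left(20 - 45\right) - 3\right)\right) = - 60 \left(25 - 28\right) = \left(-60\right) \left(-3\right) = 180$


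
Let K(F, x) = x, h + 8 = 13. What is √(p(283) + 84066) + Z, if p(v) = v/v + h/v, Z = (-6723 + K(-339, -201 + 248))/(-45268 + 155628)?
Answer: -1669/27590 + √6732843378/283 ≈ 289.88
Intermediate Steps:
h = 5 (h = -8 + 13 = 5)
Z = -1669/27590 (Z = (-6723 + (-201 + 248))/(-45268 + 155628) = (-6723 + 47)/110360 = -6676*1/110360 = -1669/27590 ≈ -0.060493)
p(v) = 1 + 5/v (p(v) = v/v + 5/v = 1 + 5/v)
√(p(283) + 84066) + Z = √((5 + 283)/283 + 84066) - 1669/27590 = √((1/283)*288 + 84066) - 1669/27590 = √(288/283 + 84066) - 1669/27590 = √(23790966/283) - 1669/27590 = √6732843378/283 - 1669/27590 = -1669/27590 + √6732843378/283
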